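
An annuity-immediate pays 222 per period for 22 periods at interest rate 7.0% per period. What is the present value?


PV = PMT * (1 - (1+i)^(-n)) / i
= 222 * (1 - (1+0.07)^(-22)) / 0.07
= 222 * (1 - 0.225713) / 0.07
= 222 * 11.06124
= 2455.5954


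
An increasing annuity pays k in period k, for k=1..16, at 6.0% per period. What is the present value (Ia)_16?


(Ia)_n = sum_{k=1}^{n} k * v^k, v = 1/(1+i)
v = 0.943396
Sum computed term by term:
(Ia)_16 = 73.5651


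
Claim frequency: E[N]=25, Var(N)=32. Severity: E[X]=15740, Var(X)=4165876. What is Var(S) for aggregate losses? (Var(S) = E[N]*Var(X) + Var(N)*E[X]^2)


Var(S) = E[N]*Var(X) + Var(N)*E[X]^2
= 25*4165876 + 32*15740^2
= 104146900 + 7927923200
= 8.0321e+09


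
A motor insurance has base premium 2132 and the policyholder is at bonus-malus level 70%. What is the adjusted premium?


adjusted = base * BM_level / 100
= 2132 * 70 / 100
= 2132 * 0.7
= 1492.4


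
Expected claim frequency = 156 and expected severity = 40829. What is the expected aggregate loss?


E[S] = E[N] * E[X]
= 156 * 40829
= 6.3693e+06


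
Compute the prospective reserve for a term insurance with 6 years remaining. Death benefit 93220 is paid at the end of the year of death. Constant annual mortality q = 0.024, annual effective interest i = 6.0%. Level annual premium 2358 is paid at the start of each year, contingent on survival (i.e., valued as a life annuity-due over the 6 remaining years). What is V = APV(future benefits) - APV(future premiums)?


v = 1/(1+i) = 0.943396
APV(future benefits) per unit = sum_{k=0}^{5} k_p_x * q * v^(k+1) = 0.111616
APV(future benefits) = 93220 * 0.111616 = 10404.7996
Life annuity-due factor ä_{x:6} = sum_{k=0}^{5} k_p_x * v^k = 4.929686
APV(future premiums) = 2358 * 4.929686 = 11624.1993
V = 10404.7996 - 11624.1993
= -1219.3997


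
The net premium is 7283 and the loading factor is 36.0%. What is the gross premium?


Gross = net * (1 + loading)
= 7283 * (1 + 0.36)
= 7283 * 1.36
= 9904.88


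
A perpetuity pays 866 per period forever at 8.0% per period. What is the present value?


PV = PMT / i
= 866 / 0.08
= 10825.0


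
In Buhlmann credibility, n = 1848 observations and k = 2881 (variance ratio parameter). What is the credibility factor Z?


Z = n / (n + k)
= 1848 / (1848 + 2881)
= 1848 / 4729
= 0.3908


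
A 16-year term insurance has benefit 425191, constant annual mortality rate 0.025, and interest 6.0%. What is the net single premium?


NSP = benefit * sum_{k=0}^{n-1} k_p_x * q * v^(k+1)
With constant q=0.025, v=0.943396
Sum = 0.216903
NSP = 425191 * 0.216903
= 92225.0977


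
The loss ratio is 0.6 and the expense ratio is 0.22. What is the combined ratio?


Combined ratio = loss ratio + expense ratio
= 0.6 + 0.22
= 0.82


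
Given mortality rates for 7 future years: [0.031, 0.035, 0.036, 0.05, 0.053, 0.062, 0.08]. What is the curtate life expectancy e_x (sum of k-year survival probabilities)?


e_x = sum_{k=1}^{n} k_p_x
k_p_x values:
  1_p_x = 0.969
  2_p_x = 0.935085
  3_p_x = 0.901422
  4_p_x = 0.856351
  5_p_x = 0.810964
  6_p_x = 0.760684
  7_p_x = 0.69983
e_x = 5.9333


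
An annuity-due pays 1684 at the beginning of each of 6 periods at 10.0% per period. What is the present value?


PV_due = PMT * (1-(1+i)^(-n))/i * (1+i)
PV_immediate = 7334.259
PV_due = 7334.259 * 1.1
= 8067.6849


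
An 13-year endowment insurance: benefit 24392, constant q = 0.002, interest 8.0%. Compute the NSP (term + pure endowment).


Term component = 381.7933
Pure endowment = 13_p_x * v^13 * benefit = 0.97431 * 0.367698 * 24392 = 8738.4746
NSP = 9120.2679


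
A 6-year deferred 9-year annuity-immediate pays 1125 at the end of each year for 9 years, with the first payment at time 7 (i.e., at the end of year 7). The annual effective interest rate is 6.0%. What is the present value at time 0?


PV at time 6 of the 9-year annuity-immediate:
a_n = 1125 * (1-(1+0.06)^(-9))/0.06 = 7651.9038
Discount back 6 years to time 0:
PV = 7651.9038 * (1+0.06)^(-6)
= 7651.9038 * 0.704961
= 5394.2902


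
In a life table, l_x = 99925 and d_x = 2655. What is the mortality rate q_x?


q_x = d_x / l_x
= 2655 / 99925
= 0.0266


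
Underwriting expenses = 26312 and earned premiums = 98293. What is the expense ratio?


Expense ratio = expenses / premiums
= 26312 / 98293
= 0.2677


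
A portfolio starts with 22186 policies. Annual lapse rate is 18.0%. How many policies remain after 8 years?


remaining = initial * (1 - lapse)^years
= 22186 * (1 - 0.18)^8
= 22186 * 0.204414
= 4535.1309


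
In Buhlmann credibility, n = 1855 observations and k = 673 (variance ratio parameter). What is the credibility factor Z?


Z = n / (n + k)
= 1855 / (1855 + 673)
= 1855 / 2528
= 0.7338


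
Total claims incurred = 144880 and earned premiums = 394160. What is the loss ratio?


Loss ratio = claims / premiums
= 144880 / 394160
= 0.3676


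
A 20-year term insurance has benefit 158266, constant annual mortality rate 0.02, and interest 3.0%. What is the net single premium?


NSP = benefit * sum_{k=0}^{n-1} k_p_x * q * v^(k+1)
With constant q=0.02, v=0.970874
Sum = 0.252145
NSP = 158266 * 0.252145
= 39905.9269


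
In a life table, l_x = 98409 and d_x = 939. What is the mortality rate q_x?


q_x = d_x / l_x
= 939 / 98409
= 0.0095


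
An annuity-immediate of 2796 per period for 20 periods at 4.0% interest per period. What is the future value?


FV = PMT * ((1+i)^n - 1) / i
= 2796 * ((1.04)^20 - 1) / 0.04
= 2796 * (2.191123 - 1) / 0.04
= 83259.5077


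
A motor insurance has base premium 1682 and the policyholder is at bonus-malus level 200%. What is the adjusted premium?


adjusted = base * BM_level / 100
= 1682 * 200 / 100
= 1682 * 2.0
= 3364.0


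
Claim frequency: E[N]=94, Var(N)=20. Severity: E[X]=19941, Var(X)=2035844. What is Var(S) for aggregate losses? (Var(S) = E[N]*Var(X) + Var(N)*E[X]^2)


Var(S) = E[N]*Var(X) + Var(N)*E[X]^2
= 94*2035844 + 20*19941^2
= 191369336 + 7952869620
= 8.1442e+09


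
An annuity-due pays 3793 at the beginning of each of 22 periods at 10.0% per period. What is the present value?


PV_due = PMT * (1-(1+i)^(-n))/i * (1+i)
PV_immediate = 33270.4522
PV_due = 33270.4522 * 1.1
= 36597.4974


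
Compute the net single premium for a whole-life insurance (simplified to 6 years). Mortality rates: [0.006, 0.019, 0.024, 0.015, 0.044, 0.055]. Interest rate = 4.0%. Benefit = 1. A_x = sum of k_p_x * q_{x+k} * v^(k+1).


v = 0.961538
Year 0: k_p_x=1.0, q=0.006, term=0.005769
Year 1: k_p_x=0.994, q=0.019, term=0.017461
Year 2: k_p_x=0.975114, q=0.024, term=0.020805
Year 3: k_p_x=0.951711, q=0.015, term=0.012203
Year 4: k_p_x=0.937436, q=0.044, term=0.033902
Year 5: k_p_x=0.896188, q=0.055, term=0.038955
A_x = 0.1291


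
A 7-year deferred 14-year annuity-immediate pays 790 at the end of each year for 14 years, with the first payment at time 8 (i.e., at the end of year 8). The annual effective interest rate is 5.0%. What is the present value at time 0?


PV at time 7 of the 14-year annuity-immediate:
a_n = 790 * (1-(1+0.05)^(-14))/0.05 = 7819.9263
Discount back 7 years to time 0:
PV = 7819.9263 * (1+0.05)^(-7)
= 7819.9263 * 0.710681
= 5557.4757


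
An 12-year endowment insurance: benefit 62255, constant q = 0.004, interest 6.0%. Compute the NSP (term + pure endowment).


Term component = 2048.0623
Pure endowment = 12_p_x * v^12 * benefit = 0.953042 * 0.496969 * 62255 = 29486.0037
NSP = 31534.0659


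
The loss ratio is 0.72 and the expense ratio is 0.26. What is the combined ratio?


Combined ratio = loss ratio + expense ratio
= 0.72 + 0.26
= 0.98


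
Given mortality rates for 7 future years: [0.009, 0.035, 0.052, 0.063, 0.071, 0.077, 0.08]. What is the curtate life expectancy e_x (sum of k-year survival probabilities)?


e_x = sum_{k=1}^{n} k_p_x
k_p_x values:
  1_p_x = 0.991
  2_p_x = 0.956315
  3_p_x = 0.906587
  4_p_x = 0.849472
  5_p_x = 0.789159
  6_p_x = 0.728394
  7_p_x = 0.670122
e_x = 5.891


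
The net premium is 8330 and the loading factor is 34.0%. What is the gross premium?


Gross = net * (1 + loading)
= 8330 * (1 + 0.34)
= 8330 * 1.34
= 11162.2


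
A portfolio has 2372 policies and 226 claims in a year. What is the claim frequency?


frequency = claims / policies
= 226 / 2372
= 0.0953


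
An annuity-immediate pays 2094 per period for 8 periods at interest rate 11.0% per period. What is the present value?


PV = PMT * (1 - (1+i)^(-n)) / i
= 2094 * (1 - (1+0.11)^(-8)) / 0.11
= 2094 * (1 - 0.433926) / 0.11
= 2094 * 5.146123
= 10775.9811


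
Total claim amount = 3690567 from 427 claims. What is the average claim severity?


severity = total / number
= 3690567 / 427
= 8643.0141


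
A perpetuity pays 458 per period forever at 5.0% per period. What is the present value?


PV = PMT / i
= 458 / 0.05
= 9160.0


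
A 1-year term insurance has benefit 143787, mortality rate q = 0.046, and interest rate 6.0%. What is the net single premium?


NSP = benefit * q * v
v = 1/(1+i) = 0.943396
NSP = 143787 * 0.046 * 0.943396
= 6239.8132


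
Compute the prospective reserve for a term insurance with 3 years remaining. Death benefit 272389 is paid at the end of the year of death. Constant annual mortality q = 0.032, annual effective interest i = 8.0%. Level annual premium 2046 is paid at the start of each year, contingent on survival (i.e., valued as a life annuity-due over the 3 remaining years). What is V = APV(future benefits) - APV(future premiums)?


v = 1/(1+i) = 0.925926
APV(future benefits) per unit = sum_{k=0}^{2} k_p_x * q * v^(k+1) = 0.079989
APV(future benefits) = 272389 * 0.079989 = 21788.2415
Life annuity-due factor ä_{x:3} = sum_{k=0}^{2} k_p_x * v^k = 2.699643
APV(future premiums) = 2046 * 2.699643 = 5523.4703
V = 21788.2415 - 5523.4703
= 16264.7712


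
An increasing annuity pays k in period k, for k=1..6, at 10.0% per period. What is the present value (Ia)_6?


(Ia)_n = sum_{k=1}^{n} k * v^k, v = 1/(1+i)
v = 0.909091
Sum computed term by term:
(Ia)_6 = 14.0394


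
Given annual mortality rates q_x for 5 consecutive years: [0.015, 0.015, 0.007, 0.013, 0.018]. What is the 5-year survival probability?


p_k = 1 - q_k for each year
Survival = product of (1 - q_k)
= 0.985 * 0.985 * 0.993 * 0.987 * 0.982
= 0.9338


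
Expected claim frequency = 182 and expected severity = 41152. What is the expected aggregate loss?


E[S] = E[N] * E[X]
= 182 * 41152
= 7.4897e+06


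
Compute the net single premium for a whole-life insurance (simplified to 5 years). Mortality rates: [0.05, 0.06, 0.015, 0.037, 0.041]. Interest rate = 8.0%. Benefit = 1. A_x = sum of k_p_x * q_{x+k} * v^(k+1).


v = 0.925926
Year 0: k_p_x=1.0, q=0.05, term=0.046296
Year 1: k_p_x=0.95, q=0.06, term=0.048868
Year 2: k_p_x=0.893, q=0.015, term=0.010633
Year 3: k_p_x=0.879605, q=0.037, term=0.023922
Year 4: k_p_x=0.84706, q=0.041, term=0.023636
A_x = 0.1534


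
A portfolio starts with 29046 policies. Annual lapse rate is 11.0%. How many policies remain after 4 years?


remaining = initial * (1 - lapse)^years
= 29046 * (1 - 0.11)^4
= 29046 * 0.627422
= 18224.1113


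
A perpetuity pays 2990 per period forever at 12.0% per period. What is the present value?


PV = PMT / i
= 2990 / 0.12
= 24916.6667


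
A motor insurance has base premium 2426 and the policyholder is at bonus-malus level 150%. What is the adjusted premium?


adjusted = base * BM_level / 100
= 2426 * 150 / 100
= 2426 * 1.5
= 3639.0


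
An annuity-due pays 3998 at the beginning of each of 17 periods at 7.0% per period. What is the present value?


PV_due = PMT * (1-(1+i)^(-n))/i * (1+i)
PV_immediate = 39033.3655
PV_due = 39033.3655 * 1.07
= 41765.7011


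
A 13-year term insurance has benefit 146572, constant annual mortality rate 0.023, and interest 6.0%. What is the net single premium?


NSP = benefit * sum_{k=0}^{n-1} k_p_x * q * v^(k+1)
With constant q=0.023, v=0.943396
Sum = 0.181101
NSP = 146572 * 0.181101
= 26544.4018


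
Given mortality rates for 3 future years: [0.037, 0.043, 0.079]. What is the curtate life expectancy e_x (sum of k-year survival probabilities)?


e_x = sum_{k=1}^{n} k_p_x
k_p_x values:
  1_p_x = 0.963
  2_p_x = 0.921591
  3_p_x = 0.848785
e_x = 2.7334


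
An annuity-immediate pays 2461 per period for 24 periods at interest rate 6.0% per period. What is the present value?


PV = PMT * (1 - (1+i)^(-n)) / i
= 2461 * (1 - (1+0.06)^(-24)) / 0.06
= 2461 * (1 - 0.246979) / 0.06
= 2461 * 12.550358
= 30886.4299


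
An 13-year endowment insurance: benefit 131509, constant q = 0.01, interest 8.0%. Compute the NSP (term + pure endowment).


Term component = 9897.3285
Pure endowment = 13_p_x * v^13 * benefit = 0.877521 * 0.367698 * 131509 = 42433.0436
NSP = 52330.3721


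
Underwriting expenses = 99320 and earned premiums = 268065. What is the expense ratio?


Expense ratio = expenses / premiums
= 99320 / 268065
= 0.3705


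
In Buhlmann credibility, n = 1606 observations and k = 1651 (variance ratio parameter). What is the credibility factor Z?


Z = n / (n + k)
= 1606 / (1606 + 1651)
= 1606 / 3257
= 0.4931


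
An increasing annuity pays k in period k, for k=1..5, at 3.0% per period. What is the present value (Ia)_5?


(Ia)_n = sum_{k=1}^{n} k * v^k, v = 1/(1+i)
v = 0.970874
Sum computed term by term:
(Ia)_5 = 13.4685


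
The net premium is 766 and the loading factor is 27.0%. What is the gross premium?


Gross = net * (1 + loading)
= 766 * (1 + 0.27)
= 766 * 1.27
= 972.82


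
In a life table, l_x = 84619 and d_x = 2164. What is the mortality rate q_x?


q_x = d_x / l_x
= 2164 / 84619
= 0.0256


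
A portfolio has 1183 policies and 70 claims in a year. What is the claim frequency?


frequency = claims / policies
= 70 / 1183
= 0.0592


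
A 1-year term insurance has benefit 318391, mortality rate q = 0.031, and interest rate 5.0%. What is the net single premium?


NSP = benefit * q * v
v = 1/(1+i) = 0.952381
NSP = 318391 * 0.031 * 0.952381
= 9400.1152


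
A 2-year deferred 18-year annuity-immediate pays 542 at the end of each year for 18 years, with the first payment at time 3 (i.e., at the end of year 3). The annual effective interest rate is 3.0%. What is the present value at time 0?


PV at time 2 of the 18-year annuity-immediate:
a_n = 542 * (1-(1+0.03)^(-18))/0.03 = 7454.4041
Discount back 2 years to time 0:
PV = 7454.4041 * (1+0.03)^(-2)
= 7454.4041 * 0.942596
= 7026.4908


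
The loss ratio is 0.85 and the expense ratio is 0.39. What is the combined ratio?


Combined ratio = loss ratio + expense ratio
= 0.85 + 0.39
= 1.24


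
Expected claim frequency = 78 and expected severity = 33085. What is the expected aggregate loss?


E[S] = E[N] * E[X]
= 78 * 33085
= 2.5806e+06


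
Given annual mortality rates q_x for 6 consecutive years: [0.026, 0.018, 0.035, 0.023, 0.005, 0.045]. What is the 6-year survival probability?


p_k = 1 - q_k for each year
Survival = product of (1 - q_k)
= 0.974 * 0.982 * 0.965 * 0.977 * 0.995 * 0.955
= 0.8569


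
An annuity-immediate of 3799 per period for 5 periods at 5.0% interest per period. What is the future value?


FV = PMT * ((1+i)^n - 1) / i
= 3799 * ((1.05)^5 - 1) / 0.05
= 3799 * (1.276282 - 1) / 0.05
= 20991.8731


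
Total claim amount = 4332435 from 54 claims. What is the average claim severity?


severity = total / number
= 4332435 / 54
= 80230.2778


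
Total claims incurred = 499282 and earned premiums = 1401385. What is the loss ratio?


Loss ratio = claims / premiums
= 499282 / 1401385
= 0.3563


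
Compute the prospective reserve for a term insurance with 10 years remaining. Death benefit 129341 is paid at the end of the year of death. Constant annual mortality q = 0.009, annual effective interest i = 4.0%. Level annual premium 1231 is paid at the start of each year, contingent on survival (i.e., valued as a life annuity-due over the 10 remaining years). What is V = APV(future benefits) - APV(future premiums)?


v = 1/(1+i) = 0.961538
APV(future benefits) per unit = sum_{k=0}^{9} k_p_x * q * v^(k+1) = 0.070316
APV(future benefits) = 129341 * 0.070316 = 9094.7607
Life annuity-due factor ä_{x:10} = sum_{k=0}^{9} k_p_x * v^k = 8.125421
APV(future premiums) = 1231 * 8.125421 = 10002.3937
V = 9094.7607 - 10002.3937
= -907.633


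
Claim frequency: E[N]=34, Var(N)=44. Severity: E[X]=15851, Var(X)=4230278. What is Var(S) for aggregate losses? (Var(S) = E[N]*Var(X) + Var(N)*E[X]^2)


Var(S) = E[N]*Var(X) + Var(N)*E[X]^2
= 34*4230278 + 44*15851^2
= 143829452 + 11055184844
= 1.1199e+10


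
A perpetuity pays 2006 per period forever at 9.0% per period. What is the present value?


PV = PMT / i
= 2006 / 0.09
= 22288.8889


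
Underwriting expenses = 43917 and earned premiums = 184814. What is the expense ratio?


Expense ratio = expenses / premiums
= 43917 / 184814
= 0.2376


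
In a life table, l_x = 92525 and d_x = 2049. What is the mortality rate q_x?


q_x = d_x / l_x
= 2049 / 92525
= 0.0221


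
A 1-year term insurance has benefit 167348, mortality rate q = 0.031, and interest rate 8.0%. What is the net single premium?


NSP = benefit * q * v
v = 1/(1+i) = 0.925926
NSP = 167348 * 0.031 * 0.925926
= 4803.5074


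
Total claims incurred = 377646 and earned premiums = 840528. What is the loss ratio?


Loss ratio = claims / premiums
= 377646 / 840528
= 0.4493


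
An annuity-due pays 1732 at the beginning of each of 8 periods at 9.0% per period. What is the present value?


PV_due = PMT * (1-(1+i)^(-n))/i * (1+i)
PV_immediate = 9586.3067
PV_due = 9586.3067 * 1.09
= 10449.0743


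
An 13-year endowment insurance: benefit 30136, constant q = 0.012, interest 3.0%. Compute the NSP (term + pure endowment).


Term component = 3598.7143
Pure endowment = 13_p_x * v^13 * benefit = 0.854752 * 0.680951 * 30136 = 17540.4999
NSP = 21139.2142


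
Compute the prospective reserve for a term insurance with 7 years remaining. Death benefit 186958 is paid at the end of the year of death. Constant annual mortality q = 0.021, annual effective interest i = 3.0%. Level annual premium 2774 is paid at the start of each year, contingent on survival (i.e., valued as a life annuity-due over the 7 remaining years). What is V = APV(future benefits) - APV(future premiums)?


v = 1/(1+i) = 0.970874
APV(future benefits) per unit = sum_{k=0}^{6} k_p_x * q * v^(k+1) = 0.123184
APV(future benefits) = 186958 * 0.123184 = 23030.2222
Life annuity-due factor ä_{x:7} = sum_{k=0}^{6} k_p_x * v^k = 6.041879
APV(future premiums) = 2774 * 6.041879 = 16760.1716
V = 23030.2222 - 16760.1716
= 6270.0506


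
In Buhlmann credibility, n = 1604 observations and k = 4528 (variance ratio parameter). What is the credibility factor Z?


Z = n / (n + k)
= 1604 / (1604 + 4528)
= 1604 / 6132
= 0.2616


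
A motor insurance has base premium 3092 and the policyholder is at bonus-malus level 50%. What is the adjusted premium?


adjusted = base * BM_level / 100
= 3092 * 50 / 100
= 3092 * 0.5
= 1546.0


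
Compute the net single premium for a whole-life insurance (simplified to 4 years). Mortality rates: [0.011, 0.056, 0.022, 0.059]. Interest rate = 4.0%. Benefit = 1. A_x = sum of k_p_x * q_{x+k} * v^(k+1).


v = 0.961538
Year 0: k_p_x=1.0, q=0.011, term=0.010577
Year 1: k_p_x=0.989, q=0.056, term=0.051206
Year 2: k_p_x=0.933616, q=0.022, term=0.01826
Year 3: k_p_x=0.913076, q=0.059, term=0.04605
A_x = 0.1261


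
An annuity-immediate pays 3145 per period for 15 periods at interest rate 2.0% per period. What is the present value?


PV = PMT * (1 - (1+i)^(-n)) / i
= 3145 * (1 - (1+0.02)^(-15)) / 0.02
= 3145 * (1 - 0.743015) / 0.02
= 3145 * 12.849264
= 40410.9337


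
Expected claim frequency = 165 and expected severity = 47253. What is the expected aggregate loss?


E[S] = E[N] * E[X]
= 165 * 47253
= 7.7967e+06


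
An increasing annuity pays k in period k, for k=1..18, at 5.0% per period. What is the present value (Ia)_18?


(Ia)_n = sum_{k=1}^{n} k * v^k, v = 1/(1+i)
v = 0.952381
Sum computed term by term:
(Ia)_18 = 95.8939


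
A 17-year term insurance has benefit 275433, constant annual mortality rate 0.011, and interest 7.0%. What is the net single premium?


NSP = benefit * sum_{k=0}^{n-1} k_p_x * q * v^(k+1)
With constant q=0.011, v=0.934579
Sum = 0.10018
NSP = 275433 * 0.10018
= 27592.9596


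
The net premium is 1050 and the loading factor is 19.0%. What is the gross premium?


Gross = net * (1 + loading)
= 1050 * (1 + 0.19)
= 1050 * 1.19
= 1249.5


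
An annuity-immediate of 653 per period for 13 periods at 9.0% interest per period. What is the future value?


FV = PMT * ((1+i)^n - 1) / i
= 653 * ((1.09)^13 - 1) / 0.09
= 653 * (3.065805 - 1) / 0.09
= 14988.5601


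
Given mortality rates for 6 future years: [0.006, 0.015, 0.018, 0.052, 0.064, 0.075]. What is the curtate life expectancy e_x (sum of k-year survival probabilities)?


e_x = sum_{k=1}^{n} k_p_x
k_p_x values:
  1_p_x = 0.994
  2_p_x = 0.97909
  3_p_x = 0.961466
  4_p_x = 0.91147
  5_p_x = 0.853136
  6_p_x = 0.789151
e_x = 5.4883


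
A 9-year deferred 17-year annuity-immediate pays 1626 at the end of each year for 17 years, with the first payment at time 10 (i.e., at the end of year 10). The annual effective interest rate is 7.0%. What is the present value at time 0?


PV at time 9 of the 17-year annuity-immediate:
a_n = 1626 * (1-(1+0.07)^(-17))/0.07 = 15875.0006
Discount back 9 years to time 0:
PV = 15875.0006 * (1+0.07)^(-9)
= 15875.0006 * 0.543934
= 8634.9485


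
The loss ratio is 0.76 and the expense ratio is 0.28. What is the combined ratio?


Combined ratio = loss ratio + expense ratio
= 0.76 + 0.28
= 1.04


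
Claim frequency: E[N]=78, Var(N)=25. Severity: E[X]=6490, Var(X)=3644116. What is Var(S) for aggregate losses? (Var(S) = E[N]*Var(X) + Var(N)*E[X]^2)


Var(S) = E[N]*Var(X) + Var(N)*E[X]^2
= 78*3644116 + 25*6490^2
= 284241048 + 1053002500
= 1.3372e+09


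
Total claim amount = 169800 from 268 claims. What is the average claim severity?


severity = total / number
= 169800 / 268
= 633.5821


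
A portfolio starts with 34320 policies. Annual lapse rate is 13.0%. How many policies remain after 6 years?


remaining = initial * (1 - lapse)^years
= 34320 * (1 - 0.13)^6
= 34320 * 0.433626
= 14882.0512


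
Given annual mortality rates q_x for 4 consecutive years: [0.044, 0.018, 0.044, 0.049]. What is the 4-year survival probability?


p_k = 1 - q_k for each year
Survival = product of (1 - q_k)
= 0.956 * 0.982 * 0.956 * 0.951
= 0.8535


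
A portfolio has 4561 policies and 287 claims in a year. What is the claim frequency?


frequency = claims / policies
= 287 / 4561
= 0.0629


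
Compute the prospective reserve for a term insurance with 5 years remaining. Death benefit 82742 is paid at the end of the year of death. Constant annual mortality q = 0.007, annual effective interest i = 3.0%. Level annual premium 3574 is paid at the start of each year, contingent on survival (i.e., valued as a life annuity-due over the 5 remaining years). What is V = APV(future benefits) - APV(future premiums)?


v = 1/(1+i) = 0.970874
APV(future benefits) per unit = sum_{k=0}^{4} k_p_x * q * v^(k+1) = 0.031625
APV(future benefits) = 82742 * 0.031625 = 2616.7483
Life annuity-due factor ä_{x:5} = sum_{k=0}^{4} k_p_x * v^k = 4.653451
APV(future premiums) = 3574 * 4.653451 = 16631.4329
V = 2616.7483 - 16631.4329
= -14014.6846


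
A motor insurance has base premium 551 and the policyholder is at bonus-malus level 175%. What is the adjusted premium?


adjusted = base * BM_level / 100
= 551 * 175 / 100
= 551 * 1.75
= 964.25


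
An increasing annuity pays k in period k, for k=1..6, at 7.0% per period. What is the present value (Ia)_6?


(Ia)_n = sum_{k=1}^{n} k * v^k, v = 1/(1+i)
v = 0.934579
Sum computed term by term:
(Ia)_6 = 15.7449


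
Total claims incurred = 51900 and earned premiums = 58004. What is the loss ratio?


Loss ratio = claims / premiums
= 51900 / 58004
= 0.8948


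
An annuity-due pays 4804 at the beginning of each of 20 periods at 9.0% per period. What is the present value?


PV_due = PMT * (1-(1+i)^(-n))/i * (1+i)
PV_immediate = 43853.5334
PV_due = 43853.5334 * 1.09
= 47800.3514


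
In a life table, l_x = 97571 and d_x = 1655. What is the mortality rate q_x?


q_x = d_x / l_x
= 1655 / 97571
= 0.017


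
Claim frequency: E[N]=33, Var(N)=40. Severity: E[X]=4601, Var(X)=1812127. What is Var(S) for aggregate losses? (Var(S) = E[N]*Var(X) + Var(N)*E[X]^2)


Var(S) = E[N]*Var(X) + Var(N)*E[X]^2
= 33*1812127 + 40*4601^2
= 59800191 + 846768040
= 9.0657e+08


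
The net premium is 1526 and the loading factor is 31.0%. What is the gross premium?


Gross = net * (1 + loading)
= 1526 * (1 + 0.31)
= 1526 * 1.31
= 1999.06


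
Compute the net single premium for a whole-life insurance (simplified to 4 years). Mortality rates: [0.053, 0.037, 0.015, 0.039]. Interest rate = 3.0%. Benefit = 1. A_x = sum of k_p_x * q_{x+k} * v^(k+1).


v = 0.970874
Year 0: k_p_x=1.0, q=0.053, term=0.051456
Year 1: k_p_x=0.947, q=0.037, term=0.033028
Year 2: k_p_x=0.911961, q=0.015, term=0.012519
Year 3: k_p_x=0.898282, q=0.039, term=0.031126
A_x = 0.1281


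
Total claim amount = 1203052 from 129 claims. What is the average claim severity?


severity = total / number
= 1203052 / 129
= 9325.9845


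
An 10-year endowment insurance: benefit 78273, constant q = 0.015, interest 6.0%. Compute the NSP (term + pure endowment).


Term component = 8139.312
Pure endowment = 10_p_x * v^10 * benefit = 0.85973 * 0.558395 * 78273 = 37576.4399
NSP = 45715.752


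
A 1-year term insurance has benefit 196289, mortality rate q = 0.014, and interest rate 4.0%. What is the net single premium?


NSP = benefit * q * v
v = 1/(1+i) = 0.961538
NSP = 196289 * 0.014 * 0.961538
= 2642.3519


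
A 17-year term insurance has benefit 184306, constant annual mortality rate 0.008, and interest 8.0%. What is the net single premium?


NSP = benefit * sum_{k=0}^{n-1} k_p_x * q * v^(k+1)
With constant q=0.008, v=0.925926
Sum = 0.069475
NSP = 184306 * 0.069475
= 12804.6882


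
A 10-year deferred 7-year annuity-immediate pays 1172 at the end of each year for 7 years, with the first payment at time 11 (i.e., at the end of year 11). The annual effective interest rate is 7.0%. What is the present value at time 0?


PV at time 10 of the 7-year annuity-immediate:
a_n = 1172 * (1-(1+0.07)^(-7))/0.07 = 6316.2472
Discount back 10 years to time 0:
PV = 6316.2472 * (1+0.07)^(-10)
= 6316.2472 * 0.508349
= 3210.8598


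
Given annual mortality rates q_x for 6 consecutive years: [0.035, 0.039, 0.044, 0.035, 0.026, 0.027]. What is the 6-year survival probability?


p_k = 1 - q_k for each year
Survival = product of (1 - q_k)
= 0.965 * 0.961 * 0.956 * 0.965 * 0.974 * 0.973
= 0.8108


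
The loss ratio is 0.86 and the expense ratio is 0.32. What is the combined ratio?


Combined ratio = loss ratio + expense ratio
= 0.86 + 0.32
= 1.18


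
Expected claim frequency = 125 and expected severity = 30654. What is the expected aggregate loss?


E[S] = E[N] * E[X]
= 125 * 30654
= 3.8318e+06


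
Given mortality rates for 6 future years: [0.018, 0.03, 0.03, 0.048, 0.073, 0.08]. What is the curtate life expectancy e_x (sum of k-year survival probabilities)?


e_x = sum_{k=1}^{n} k_p_x
k_p_x values:
  1_p_x = 0.982
  2_p_x = 0.95254
  3_p_x = 0.923964
  4_p_x = 0.879614
  5_p_x = 0.815402
  6_p_x = 0.75017
e_x = 5.3037


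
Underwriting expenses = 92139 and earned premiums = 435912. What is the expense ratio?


Expense ratio = expenses / premiums
= 92139 / 435912
= 0.2114


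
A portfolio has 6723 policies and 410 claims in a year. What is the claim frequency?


frequency = claims / policies
= 410 / 6723
= 0.061


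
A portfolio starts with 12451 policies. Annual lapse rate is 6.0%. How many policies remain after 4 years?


remaining = initial * (1 - lapse)^years
= 12451 * (1 - 0.06)^4
= 12451 * 0.780749
= 9721.1053


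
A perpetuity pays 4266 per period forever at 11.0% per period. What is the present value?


PV = PMT / i
= 4266 / 0.11
= 38781.8182


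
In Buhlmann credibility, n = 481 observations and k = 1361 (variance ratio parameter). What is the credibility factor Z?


Z = n / (n + k)
= 481 / (481 + 1361)
= 481 / 1842
= 0.2611


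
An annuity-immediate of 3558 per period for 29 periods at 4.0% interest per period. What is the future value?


FV = PMT * ((1+i)^n - 1) / i
= 3558 * ((1.04)^29 - 1) / 0.04
= 3558 * (3.118651 - 1) / 0.04
= 188454.0467


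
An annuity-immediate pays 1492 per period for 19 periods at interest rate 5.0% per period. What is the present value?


PV = PMT * (1 - (1+i)^(-n)) / i
= 1492 * (1 - (1+0.05)^(-19)) / 0.05
= 1492 * (1 - 0.395734) / 0.05
= 1492 * 12.085321
= 18031.2987


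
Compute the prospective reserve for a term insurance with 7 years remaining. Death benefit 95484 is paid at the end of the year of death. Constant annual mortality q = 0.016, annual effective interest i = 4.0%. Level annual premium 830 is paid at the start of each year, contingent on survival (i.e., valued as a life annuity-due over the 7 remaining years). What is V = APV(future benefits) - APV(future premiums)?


v = 1/(1+i) = 0.961538
APV(future benefits) per unit = sum_{k=0}^{6} k_p_x * q * v^(k+1) = 0.091776
APV(future benefits) = 95484 * 0.091776 = 8763.109
Life annuity-due factor ä_{x:7} = sum_{k=0}^{6} k_p_x * v^k = 5.965419
APV(future premiums) = 830 * 5.965419 = 4951.2979
V = 8763.109 - 4951.2979
= 3811.8111


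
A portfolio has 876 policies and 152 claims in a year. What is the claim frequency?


frequency = claims / policies
= 152 / 876
= 0.1735


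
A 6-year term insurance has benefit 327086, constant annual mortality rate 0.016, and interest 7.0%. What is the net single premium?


NSP = benefit * sum_{k=0}^{n-1} k_p_x * q * v^(k+1)
With constant q=0.016, v=0.934579
Sum = 0.073511
NSP = 327086 * 0.073511
= 24044.4303


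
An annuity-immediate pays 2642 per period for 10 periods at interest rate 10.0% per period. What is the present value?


PV = PMT * (1 - (1+i)^(-n)) / i
= 2642 * (1 - (1+0.1)^(-10)) / 0.1
= 2642 * (1 - 0.385543) / 0.1
= 2642 * 6.144567
= 16233.9463


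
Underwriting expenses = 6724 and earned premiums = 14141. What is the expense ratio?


Expense ratio = expenses / premiums
= 6724 / 14141
= 0.4755


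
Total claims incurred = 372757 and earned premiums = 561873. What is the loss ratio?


Loss ratio = claims / premiums
= 372757 / 561873
= 0.6634


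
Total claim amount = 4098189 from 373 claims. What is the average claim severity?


severity = total / number
= 4098189 / 373
= 10987.1019


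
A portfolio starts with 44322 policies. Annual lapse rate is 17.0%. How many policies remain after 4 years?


remaining = initial * (1 - lapse)^years
= 44322 * (1 - 0.17)^4
= 44322 * 0.474583
= 21034.477


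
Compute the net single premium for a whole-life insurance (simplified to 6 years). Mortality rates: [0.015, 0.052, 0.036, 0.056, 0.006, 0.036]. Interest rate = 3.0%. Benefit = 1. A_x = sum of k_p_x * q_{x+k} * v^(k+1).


v = 0.970874
Year 0: k_p_x=1.0, q=0.015, term=0.014563
Year 1: k_p_x=0.985, q=0.052, term=0.04828
Year 2: k_p_x=0.93378, q=0.036, term=0.030763
Year 3: k_p_x=0.900164, q=0.056, term=0.044788
Year 4: k_p_x=0.849755, q=0.006, term=0.004398
Year 5: k_p_x=0.844656, q=0.036, term=0.025466
A_x = 0.1683


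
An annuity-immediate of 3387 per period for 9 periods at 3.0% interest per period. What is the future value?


FV = PMT * ((1+i)^n - 1) / i
= 3387 * ((1.03)^9 - 1) / 0.03
= 3387 * (1.304773 - 1) / 0.03
= 34408.8925


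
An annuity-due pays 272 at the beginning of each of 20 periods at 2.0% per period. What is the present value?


PV_due = PMT * (1-(1+i)^(-n))/i * (1+i)
PV_immediate = 4447.5899
PV_due = 4447.5899 * 1.02
= 4536.5417


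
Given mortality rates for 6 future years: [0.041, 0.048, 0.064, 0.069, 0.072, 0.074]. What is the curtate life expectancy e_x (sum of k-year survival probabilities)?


e_x = sum_{k=1}^{n} k_p_x
k_p_x values:
  1_p_x = 0.959
  2_p_x = 0.912968
  3_p_x = 0.854538
  4_p_x = 0.795575
  5_p_x = 0.738294
  6_p_x = 0.68366
e_x = 4.944


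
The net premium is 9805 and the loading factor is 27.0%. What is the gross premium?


Gross = net * (1 + loading)
= 9805 * (1 + 0.27)
= 9805 * 1.27
= 12452.35


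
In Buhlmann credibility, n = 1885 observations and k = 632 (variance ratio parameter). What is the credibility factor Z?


Z = n / (n + k)
= 1885 / (1885 + 632)
= 1885 / 2517
= 0.7489


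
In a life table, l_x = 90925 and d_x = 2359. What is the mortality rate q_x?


q_x = d_x / l_x
= 2359 / 90925
= 0.0259


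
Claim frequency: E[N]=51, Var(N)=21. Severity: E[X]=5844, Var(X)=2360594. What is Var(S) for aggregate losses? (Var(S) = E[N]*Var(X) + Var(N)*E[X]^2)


Var(S) = E[N]*Var(X) + Var(N)*E[X]^2
= 51*2360594 + 21*5844^2
= 120390294 + 717199056
= 8.3759e+08


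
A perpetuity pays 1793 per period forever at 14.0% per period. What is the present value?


PV = PMT / i
= 1793 / 0.14
= 12807.1429


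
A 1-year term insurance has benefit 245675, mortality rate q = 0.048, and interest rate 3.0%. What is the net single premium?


NSP = benefit * q * v
v = 1/(1+i) = 0.970874
NSP = 245675 * 0.048 * 0.970874
= 11448.932


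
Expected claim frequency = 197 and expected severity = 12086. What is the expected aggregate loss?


E[S] = E[N] * E[X]
= 197 * 12086
= 2.3809e+06


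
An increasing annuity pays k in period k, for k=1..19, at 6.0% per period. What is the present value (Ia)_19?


(Ia)_n = sum_{k=1}^{n} k * v^k, v = 1/(1+i)
v = 0.943396
Sum computed term by term:
(Ia)_19 = 92.4643


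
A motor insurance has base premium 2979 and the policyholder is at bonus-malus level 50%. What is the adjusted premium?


adjusted = base * BM_level / 100
= 2979 * 50 / 100
= 2979 * 0.5
= 1489.5


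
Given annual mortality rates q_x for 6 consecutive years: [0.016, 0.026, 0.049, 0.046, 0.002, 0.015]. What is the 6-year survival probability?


p_k = 1 - q_k for each year
Survival = product of (1 - q_k)
= 0.984 * 0.974 * 0.951 * 0.954 * 0.998 * 0.985
= 0.8548


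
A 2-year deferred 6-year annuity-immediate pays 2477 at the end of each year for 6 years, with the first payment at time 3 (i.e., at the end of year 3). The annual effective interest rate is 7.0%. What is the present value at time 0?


PV at time 2 of the 6-year annuity-immediate:
a_n = 2477 * (1-(1+0.07)^(-6))/0.07 = 11806.7187
Discount back 2 years to time 0:
PV = 11806.7187 * (1+0.07)^(-2)
= 11806.7187 * 0.873439
= 10312.4454


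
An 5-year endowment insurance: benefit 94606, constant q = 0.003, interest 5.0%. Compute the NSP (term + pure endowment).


Term component = 1221.7905
Pure endowment = 5_p_x * v^5 * benefit = 0.98509 * 0.783526 * 94606 = 73021.0337
NSP = 74242.8243


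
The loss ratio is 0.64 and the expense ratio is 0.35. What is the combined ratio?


Combined ratio = loss ratio + expense ratio
= 0.64 + 0.35
= 0.99


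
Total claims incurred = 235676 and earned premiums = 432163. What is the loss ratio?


Loss ratio = claims / premiums
= 235676 / 432163
= 0.5453


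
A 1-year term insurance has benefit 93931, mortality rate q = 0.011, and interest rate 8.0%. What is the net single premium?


NSP = benefit * q * v
v = 1/(1+i) = 0.925926
NSP = 93931 * 0.011 * 0.925926
= 956.7046


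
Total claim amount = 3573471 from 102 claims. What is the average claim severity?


severity = total / number
= 3573471 / 102
= 35034.0294


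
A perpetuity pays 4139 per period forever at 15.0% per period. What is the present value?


PV = PMT / i
= 4139 / 0.15
= 27593.3333


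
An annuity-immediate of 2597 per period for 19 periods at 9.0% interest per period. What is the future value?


FV = PMT * ((1+i)^n - 1) / i
= 2597 * ((1.09)^19 - 1) / 0.09
= 2597 * (5.141661 - 1) / 0.09
= 119509.9364


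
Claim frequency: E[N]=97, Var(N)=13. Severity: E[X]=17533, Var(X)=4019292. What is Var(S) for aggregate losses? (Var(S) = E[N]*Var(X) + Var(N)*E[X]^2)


Var(S) = E[N]*Var(X) + Var(N)*E[X]^2
= 97*4019292 + 13*17533^2
= 389871324 + 3996279157
= 4.3862e+09


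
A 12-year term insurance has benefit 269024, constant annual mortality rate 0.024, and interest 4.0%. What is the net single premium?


NSP = benefit * sum_{k=0}^{n-1} k_p_x * q * v^(k+1)
With constant q=0.024, v=0.961538
Sum = 0.200004
NSP = 269024 * 0.200004
= 53805.78


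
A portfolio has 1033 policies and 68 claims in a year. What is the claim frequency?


frequency = claims / policies
= 68 / 1033
= 0.0658


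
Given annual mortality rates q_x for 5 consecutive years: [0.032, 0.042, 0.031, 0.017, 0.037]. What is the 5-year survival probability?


p_k = 1 - q_k for each year
Survival = product of (1 - q_k)
= 0.968 * 0.958 * 0.969 * 0.983 * 0.963
= 0.8506


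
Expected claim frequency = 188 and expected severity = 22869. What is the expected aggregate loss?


E[S] = E[N] * E[X]
= 188 * 22869
= 4.2994e+06


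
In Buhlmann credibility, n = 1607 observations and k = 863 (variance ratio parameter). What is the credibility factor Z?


Z = n / (n + k)
= 1607 / (1607 + 863)
= 1607 / 2470
= 0.6506


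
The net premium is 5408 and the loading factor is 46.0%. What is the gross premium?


Gross = net * (1 + loading)
= 5408 * (1 + 0.46)
= 5408 * 1.46
= 7895.68


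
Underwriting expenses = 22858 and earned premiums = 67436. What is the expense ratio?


Expense ratio = expenses / premiums
= 22858 / 67436
= 0.339


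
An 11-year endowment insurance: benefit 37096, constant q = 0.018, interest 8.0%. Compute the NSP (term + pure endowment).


Term component = 4420.5738
Pure endowment = 11_p_x * v^11 * benefit = 0.818892 * 0.428883 * 37096 = 13028.4316
NSP = 17449.0054


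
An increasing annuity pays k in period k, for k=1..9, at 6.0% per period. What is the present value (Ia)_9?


(Ia)_n = sum_{k=1}^{n} k * v^k, v = 1/(1+i)
v = 0.943396
Sum computed term by term:
(Ia)_9 = 31.3785


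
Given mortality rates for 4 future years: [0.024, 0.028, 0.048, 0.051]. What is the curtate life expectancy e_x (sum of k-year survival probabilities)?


e_x = sum_{k=1}^{n} k_p_x
k_p_x values:
  1_p_x = 0.976
  2_p_x = 0.948672
  3_p_x = 0.903136
  4_p_x = 0.857076
e_x = 3.6849


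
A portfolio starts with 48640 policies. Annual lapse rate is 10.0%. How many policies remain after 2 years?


remaining = initial * (1 - lapse)^years
= 48640 * (1 - 0.1)^2
= 48640 * 0.81
= 39398.4


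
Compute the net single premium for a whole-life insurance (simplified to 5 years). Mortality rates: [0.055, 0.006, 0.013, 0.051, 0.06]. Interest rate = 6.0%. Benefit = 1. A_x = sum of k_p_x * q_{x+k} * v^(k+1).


v = 0.943396
Year 0: k_p_x=1.0, q=0.055, term=0.051887
Year 1: k_p_x=0.945, q=0.006, term=0.005046
Year 2: k_p_x=0.93933, q=0.013, term=0.010253
Year 3: k_p_x=0.927119, q=0.051, term=0.037453
Year 4: k_p_x=0.879836, q=0.06, term=0.039448
A_x = 0.1441


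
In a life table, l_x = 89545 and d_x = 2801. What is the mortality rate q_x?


q_x = d_x / l_x
= 2801 / 89545
= 0.0313


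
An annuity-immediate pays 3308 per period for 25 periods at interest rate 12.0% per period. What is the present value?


PV = PMT * (1 - (1+i)^(-n)) / i
= 3308 * (1 - (1+0.12)^(-25)) / 0.12
= 3308 * (1 - 0.058823) / 0.12
= 3308 * 7.843139
= 25945.1042


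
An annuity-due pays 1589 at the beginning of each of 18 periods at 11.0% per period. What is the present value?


PV_due = PMT * (1-(1+i)^(-n))/i * (1+i)
PV_immediate = 12237.8687
PV_due = 12237.8687 * 1.11
= 13584.0343
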